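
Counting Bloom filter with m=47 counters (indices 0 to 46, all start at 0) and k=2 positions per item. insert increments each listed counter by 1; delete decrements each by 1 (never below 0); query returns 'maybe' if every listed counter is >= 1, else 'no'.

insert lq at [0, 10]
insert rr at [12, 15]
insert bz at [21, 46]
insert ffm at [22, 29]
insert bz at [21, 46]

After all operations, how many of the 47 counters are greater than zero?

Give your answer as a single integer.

Answer: 8

Derivation:
Step 1: insert lq at [0, 10] -> counters=[1,0,0,0,0,0,0,0,0,0,1,0,0,0,0,0,0,0,0,0,0,0,0,0,0,0,0,0,0,0,0,0,0,0,0,0,0,0,0,0,0,0,0,0,0,0,0]
Step 2: insert rr at [12, 15] -> counters=[1,0,0,0,0,0,0,0,0,0,1,0,1,0,0,1,0,0,0,0,0,0,0,0,0,0,0,0,0,0,0,0,0,0,0,0,0,0,0,0,0,0,0,0,0,0,0]
Step 3: insert bz at [21, 46] -> counters=[1,0,0,0,0,0,0,0,0,0,1,0,1,0,0,1,0,0,0,0,0,1,0,0,0,0,0,0,0,0,0,0,0,0,0,0,0,0,0,0,0,0,0,0,0,0,1]
Step 4: insert ffm at [22, 29] -> counters=[1,0,0,0,0,0,0,0,0,0,1,0,1,0,0,1,0,0,0,0,0,1,1,0,0,0,0,0,0,1,0,0,0,0,0,0,0,0,0,0,0,0,0,0,0,0,1]
Step 5: insert bz at [21, 46] -> counters=[1,0,0,0,0,0,0,0,0,0,1,0,1,0,0,1,0,0,0,0,0,2,1,0,0,0,0,0,0,1,0,0,0,0,0,0,0,0,0,0,0,0,0,0,0,0,2]
Final counters=[1,0,0,0,0,0,0,0,0,0,1,0,1,0,0,1,0,0,0,0,0,2,1,0,0,0,0,0,0,1,0,0,0,0,0,0,0,0,0,0,0,0,0,0,0,0,2] -> 8 nonzero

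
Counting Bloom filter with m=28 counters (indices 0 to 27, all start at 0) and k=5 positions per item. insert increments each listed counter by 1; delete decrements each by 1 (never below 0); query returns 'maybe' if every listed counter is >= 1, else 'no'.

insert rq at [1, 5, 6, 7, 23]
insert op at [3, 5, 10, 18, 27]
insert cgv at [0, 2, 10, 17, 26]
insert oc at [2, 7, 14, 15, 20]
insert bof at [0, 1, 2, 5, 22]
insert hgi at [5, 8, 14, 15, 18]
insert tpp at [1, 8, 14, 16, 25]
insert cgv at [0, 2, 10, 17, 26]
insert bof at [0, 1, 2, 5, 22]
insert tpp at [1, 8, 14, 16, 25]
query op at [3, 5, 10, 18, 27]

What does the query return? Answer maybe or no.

Step 1: insert rq at [1, 5, 6, 7, 23] -> counters=[0,1,0,0,0,1,1,1,0,0,0,0,0,0,0,0,0,0,0,0,0,0,0,1,0,0,0,0]
Step 2: insert op at [3, 5, 10, 18, 27] -> counters=[0,1,0,1,0,2,1,1,0,0,1,0,0,0,0,0,0,0,1,0,0,0,0,1,0,0,0,1]
Step 3: insert cgv at [0, 2, 10, 17, 26] -> counters=[1,1,1,1,0,2,1,1,0,0,2,0,0,0,0,0,0,1,1,0,0,0,0,1,0,0,1,1]
Step 4: insert oc at [2, 7, 14, 15, 20] -> counters=[1,1,2,1,0,2,1,2,0,0,2,0,0,0,1,1,0,1,1,0,1,0,0,1,0,0,1,1]
Step 5: insert bof at [0, 1, 2, 5, 22] -> counters=[2,2,3,1,0,3,1,2,0,0,2,0,0,0,1,1,0,1,1,0,1,0,1,1,0,0,1,1]
Step 6: insert hgi at [5, 8, 14, 15, 18] -> counters=[2,2,3,1,0,4,1,2,1,0,2,0,0,0,2,2,0,1,2,0,1,0,1,1,0,0,1,1]
Step 7: insert tpp at [1, 8, 14, 16, 25] -> counters=[2,3,3,1,0,4,1,2,2,0,2,0,0,0,3,2,1,1,2,0,1,0,1,1,0,1,1,1]
Step 8: insert cgv at [0, 2, 10, 17, 26] -> counters=[3,3,4,1,0,4,1,2,2,0,3,0,0,0,3,2,1,2,2,0,1,0,1,1,0,1,2,1]
Step 9: insert bof at [0, 1, 2, 5, 22] -> counters=[4,4,5,1,0,5,1,2,2,0,3,0,0,0,3,2,1,2,2,0,1,0,2,1,0,1,2,1]
Step 10: insert tpp at [1, 8, 14, 16, 25] -> counters=[4,5,5,1,0,5,1,2,3,0,3,0,0,0,4,2,2,2,2,0,1,0,2,1,0,2,2,1]
Query op: check counters[3]=1 counters[5]=5 counters[10]=3 counters[18]=2 counters[27]=1 -> maybe

Answer: maybe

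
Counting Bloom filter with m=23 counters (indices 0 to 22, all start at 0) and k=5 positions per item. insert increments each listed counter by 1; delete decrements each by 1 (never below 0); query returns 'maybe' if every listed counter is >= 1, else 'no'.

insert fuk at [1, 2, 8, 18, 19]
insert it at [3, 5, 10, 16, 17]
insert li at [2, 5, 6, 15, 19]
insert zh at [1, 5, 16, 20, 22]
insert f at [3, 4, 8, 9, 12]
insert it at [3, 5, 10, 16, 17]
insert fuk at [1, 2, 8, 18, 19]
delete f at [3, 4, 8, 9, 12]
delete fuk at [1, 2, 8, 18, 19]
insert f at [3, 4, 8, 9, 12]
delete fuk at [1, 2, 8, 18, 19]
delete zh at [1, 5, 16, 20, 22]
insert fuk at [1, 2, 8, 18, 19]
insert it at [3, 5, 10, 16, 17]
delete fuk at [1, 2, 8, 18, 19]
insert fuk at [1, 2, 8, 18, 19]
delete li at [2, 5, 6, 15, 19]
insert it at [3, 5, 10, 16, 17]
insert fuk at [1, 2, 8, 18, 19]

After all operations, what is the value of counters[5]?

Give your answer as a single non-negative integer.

Answer: 4

Derivation:
Step 1: insert fuk at [1, 2, 8, 18, 19] -> counters=[0,1,1,0,0,0,0,0,1,0,0,0,0,0,0,0,0,0,1,1,0,0,0]
Step 2: insert it at [3, 5, 10, 16, 17] -> counters=[0,1,1,1,0,1,0,0,1,0,1,0,0,0,0,0,1,1,1,1,0,0,0]
Step 3: insert li at [2, 5, 6, 15, 19] -> counters=[0,1,2,1,0,2,1,0,1,0,1,0,0,0,0,1,1,1,1,2,0,0,0]
Step 4: insert zh at [1, 5, 16, 20, 22] -> counters=[0,2,2,1,0,3,1,0,1,0,1,0,0,0,0,1,2,1,1,2,1,0,1]
Step 5: insert f at [3, 4, 8, 9, 12] -> counters=[0,2,2,2,1,3,1,0,2,1,1,0,1,0,0,1,2,1,1,2,1,0,1]
Step 6: insert it at [3, 5, 10, 16, 17] -> counters=[0,2,2,3,1,4,1,0,2,1,2,0,1,0,0,1,3,2,1,2,1,0,1]
Step 7: insert fuk at [1, 2, 8, 18, 19] -> counters=[0,3,3,3,1,4,1,0,3,1,2,0,1,0,0,1,3,2,2,3,1,0,1]
Step 8: delete f at [3, 4, 8, 9, 12] -> counters=[0,3,3,2,0,4,1,0,2,0,2,0,0,0,0,1,3,2,2,3,1,0,1]
Step 9: delete fuk at [1, 2, 8, 18, 19] -> counters=[0,2,2,2,0,4,1,0,1,0,2,0,0,0,0,1,3,2,1,2,1,0,1]
Step 10: insert f at [3, 4, 8, 9, 12] -> counters=[0,2,2,3,1,4,1,0,2,1,2,0,1,0,0,1,3,2,1,2,1,0,1]
Step 11: delete fuk at [1, 2, 8, 18, 19] -> counters=[0,1,1,3,1,4,1,0,1,1,2,0,1,0,0,1,3,2,0,1,1,0,1]
Step 12: delete zh at [1, 5, 16, 20, 22] -> counters=[0,0,1,3,1,3,1,0,1,1,2,0,1,0,0,1,2,2,0,1,0,0,0]
Step 13: insert fuk at [1, 2, 8, 18, 19] -> counters=[0,1,2,3,1,3,1,0,2,1,2,0,1,0,0,1,2,2,1,2,0,0,0]
Step 14: insert it at [3, 5, 10, 16, 17] -> counters=[0,1,2,4,1,4,1,0,2,1,3,0,1,0,0,1,3,3,1,2,0,0,0]
Step 15: delete fuk at [1, 2, 8, 18, 19] -> counters=[0,0,1,4,1,4,1,0,1,1,3,0,1,0,0,1,3,3,0,1,0,0,0]
Step 16: insert fuk at [1, 2, 8, 18, 19] -> counters=[0,1,2,4,1,4,1,0,2,1,3,0,1,0,0,1,3,3,1,2,0,0,0]
Step 17: delete li at [2, 5, 6, 15, 19] -> counters=[0,1,1,4,1,3,0,0,2,1,3,0,1,0,0,0,3,3,1,1,0,0,0]
Step 18: insert it at [3, 5, 10, 16, 17] -> counters=[0,1,1,5,1,4,0,0,2,1,4,0,1,0,0,0,4,4,1,1,0,0,0]
Step 19: insert fuk at [1, 2, 8, 18, 19] -> counters=[0,2,2,5,1,4,0,0,3,1,4,0,1,0,0,0,4,4,2,2,0,0,0]
Final counters=[0,2,2,5,1,4,0,0,3,1,4,0,1,0,0,0,4,4,2,2,0,0,0] -> counters[5]=4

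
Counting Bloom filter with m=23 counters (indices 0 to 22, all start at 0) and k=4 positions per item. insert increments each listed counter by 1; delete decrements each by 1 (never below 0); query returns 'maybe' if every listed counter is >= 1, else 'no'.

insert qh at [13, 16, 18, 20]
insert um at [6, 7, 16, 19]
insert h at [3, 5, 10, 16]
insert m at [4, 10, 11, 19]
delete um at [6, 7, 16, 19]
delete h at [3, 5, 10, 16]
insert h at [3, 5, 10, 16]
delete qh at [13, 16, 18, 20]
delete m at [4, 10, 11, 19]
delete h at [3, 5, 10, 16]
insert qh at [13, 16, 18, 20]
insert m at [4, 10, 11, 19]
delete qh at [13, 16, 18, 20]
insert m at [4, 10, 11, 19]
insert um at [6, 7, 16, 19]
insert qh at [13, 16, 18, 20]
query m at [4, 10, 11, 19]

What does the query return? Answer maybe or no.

Step 1: insert qh at [13, 16, 18, 20] -> counters=[0,0,0,0,0,0,0,0,0,0,0,0,0,1,0,0,1,0,1,0,1,0,0]
Step 2: insert um at [6, 7, 16, 19] -> counters=[0,0,0,0,0,0,1,1,0,0,0,0,0,1,0,0,2,0,1,1,1,0,0]
Step 3: insert h at [3, 5, 10, 16] -> counters=[0,0,0,1,0,1,1,1,0,0,1,0,0,1,0,0,3,0,1,1,1,0,0]
Step 4: insert m at [4, 10, 11, 19] -> counters=[0,0,0,1,1,1,1,1,0,0,2,1,0,1,0,0,3,0,1,2,1,0,0]
Step 5: delete um at [6, 7, 16, 19] -> counters=[0,0,0,1,1,1,0,0,0,0,2,1,0,1,0,0,2,0,1,1,1,0,0]
Step 6: delete h at [3, 5, 10, 16] -> counters=[0,0,0,0,1,0,0,0,0,0,1,1,0,1,0,0,1,0,1,1,1,0,0]
Step 7: insert h at [3, 5, 10, 16] -> counters=[0,0,0,1,1,1,0,0,0,0,2,1,0,1,0,0,2,0,1,1,1,0,0]
Step 8: delete qh at [13, 16, 18, 20] -> counters=[0,0,0,1,1,1,0,0,0,0,2,1,0,0,0,0,1,0,0,1,0,0,0]
Step 9: delete m at [4, 10, 11, 19] -> counters=[0,0,0,1,0,1,0,0,0,0,1,0,0,0,0,0,1,0,0,0,0,0,0]
Step 10: delete h at [3, 5, 10, 16] -> counters=[0,0,0,0,0,0,0,0,0,0,0,0,0,0,0,0,0,0,0,0,0,0,0]
Step 11: insert qh at [13, 16, 18, 20] -> counters=[0,0,0,0,0,0,0,0,0,0,0,0,0,1,0,0,1,0,1,0,1,0,0]
Step 12: insert m at [4, 10, 11, 19] -> counters=[0,0,0,0,1,0,0,0,0,0,1,1,0,1,0,0,1,0,1,1,1,0,0]
Step 13: delete qh at [13, 16, 18, 20] -> counters=[0,0,0,0,1,0,0,0,0,0,1,1,0,0,0,0,0,0,0,1,0,0,0]
Step 14: insert m at [4, 10, 11, 19] -> counters=[0,0,0,0,2,0,0,0,0,0,2,2,0,0,0,0,0,0,0,2,0,0,0]
Step 15: insert um at [6, 7, 16, 19] -> counters=[0,0,0,0,2,0,1,1,0,0,2,2,0,0,0,0,1,0,0,3,0,0,0]
Step 16: insert qh at [13, 16, 18, 20] -> counters=[0,0,0,0,2,0,1,1,0,0,2,2,0,1,0,0,2,0,1,3,1,0,0]
Query m: check counters[4]=2 counters[10]=2 counters[11]=2 counters[19]=3 -> maybe

Answer: maybe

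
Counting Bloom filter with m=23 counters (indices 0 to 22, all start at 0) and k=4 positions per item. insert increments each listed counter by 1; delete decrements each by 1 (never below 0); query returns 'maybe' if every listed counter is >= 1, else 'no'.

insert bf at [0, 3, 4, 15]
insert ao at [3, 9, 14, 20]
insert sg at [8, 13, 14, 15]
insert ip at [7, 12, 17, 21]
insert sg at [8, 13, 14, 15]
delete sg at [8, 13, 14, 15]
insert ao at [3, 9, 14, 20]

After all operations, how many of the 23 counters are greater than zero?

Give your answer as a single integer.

Answer: 13

Derivation:
Step 1: insert bf at [0, 3, 4, 15] -> counters=[1,0,0,1,1,0,0,0,0,0,0,0,0,0,0,1,0,0,0,0,0,0,0]
Step 2: insert ao at [3, 9, 14, 20] -> counters=[1,0,0,2,1,0,0,0,0,1,0,0,0,0,1,1,0,0,0,0,1,0,0]
Step 3: insert sg at [8, 13, 14, 15] -> counters=[1,0,0,2,1,0,0,0,1,1,0,0,0,1,2,2,0,0,0,0,1,0,0]
Step 4: insert ip at [7, 12, 17, 21] -> counters=[1,0,0,2,1,0,0,1,1,1,0,0,1,1,2,2,0,1,0,0,1,1,0]
Step 5: insert sg at [8, 13, 14, 15] -> counters=[1,0,0,2,1,0,0,1,2,1,0,0,1,2,3,3,0,1,0,0,1,1,0]
Step 6: delete sg at [8, 13, 14, 15] -> counters=[1,0,0,2,1,0,0,1,1,1,0,0,1,1,2,2,0,1,0,0,1,1,0]
Step 7: insert ao at [3, 9, 14, 20] -> counters=[1,0,0,3,1,0,0,1,1,2,0,0,1,1,3,2,0,1,0,0,2,1,0]
Final counters=[1,0,0,3,1,0,0,1,1,2,0,0,1,1,3,2,0,1,0,0,2,1,0] -> 13 nonzero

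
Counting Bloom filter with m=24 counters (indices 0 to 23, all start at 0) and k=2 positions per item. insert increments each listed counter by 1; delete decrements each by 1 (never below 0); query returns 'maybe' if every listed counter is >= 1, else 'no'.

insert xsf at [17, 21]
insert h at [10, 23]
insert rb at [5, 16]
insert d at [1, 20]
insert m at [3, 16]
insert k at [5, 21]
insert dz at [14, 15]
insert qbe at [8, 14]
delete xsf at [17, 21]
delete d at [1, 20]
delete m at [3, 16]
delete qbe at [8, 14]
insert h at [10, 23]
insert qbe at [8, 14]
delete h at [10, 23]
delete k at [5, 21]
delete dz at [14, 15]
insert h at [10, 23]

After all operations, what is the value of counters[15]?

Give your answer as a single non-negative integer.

Answer: 0

Derivation:
Step 1: insert xsf at [17, 21] -> counters=[0,0,0,0,0,0,0,0,0,0,0,0,0,0,0,0,0,1,0,0,0,1,0,0]
Step 2: insert h at [10, 23] -> counters=[0,0,0,0,0,0,0,0,0,0,1,0,0,0,0,0,0,1,0,0,0,1,0,1]
Step 3: insert rb at [5, 16] -> counters=[0,0,0,0,0,1,0,0,0,0,1,0,0,0,0,0,1,1,0,0,0,1,0,1]
Step 4: insert d at [1, 20] -> counters=[0,1,0,0,0,1,0,0,0,0,1,0,0,0,0,0,1,1,0,0,1,1,0,1]
Step 5: insert m at [3, 16] -> counters=[0,1,0,1,0,1,0,0,0,0,1,0,0,0,0,0,2,1,0,0,1,1,0,1]
Step 6: insert k at [5, 21] -> counters=[0,1,0,1,0,2,0,0,0,0,1,0,0,0,0,0,2,1,0,0,1,2,0,1]
Step 7: insert dz at [14, 15] -> counters=[0,1,0,1,0,2,0,0,0,0,1,0,0,0,1,1,2,1,0,0,1,2,0,1]
Step 8: insert qbe at [8, 14] -> counters=[0,1,0,1,0,2,0,0,1,0,1,0,0,0,2,1,2,1,0,0,1,2,0,1]
Step 9: delete xsf at [17, 21] -> counters=[0,1,0,1,0,2,0,0,1,0,1,0,0,0,2,1,2,0,0,0,1,1,0,1]
Step 10: delete d at [1, 20] -> counters=[0,0,0,1,0,2,0,0,1,0,1,0,0,0,2,1,2,0,0,0,0,1,0,1]
Step 11: delete m at [3, 16] -> counters=[0,0,0,0,0,2,0,0,1,0,1,0,0,0,2,1,1,0,0,0,0,1,0,1]
Step 12: delete qbe at [8, 14] -> counters=[0,0,0,0,0,2,0,0,0,0,1,0,0,0,1,1,1,0,0,0,0,1,0,1]
Step 13: insert h at [10, 23] -> counters=[0,0,0,0,0,2,0,0,0,0,2,0,0,0,1,1,1,0,0,0,0,1,0,2]
Step 14: insert qbe at [8, 14] -> counters=[0,0,0,0,0,2,0,0,1,0,2,0,0,0,2,1,1,0,0,0,0,1,0,2]
Step 15: delete h at [10, 23] -> counters=[0,0,0,0,0,2,0,0,1,0,1,0,0,0,2,1,1,0,0,0,0,1,0,1]
Step 16: delete k at [5, 21] -> counters=[0,0,0,0,0,1,0,0,1,0,1,0,0,0,2,1,1,0,0,0,0,0,0,1]
Step 17: delete dz at [14, 15] -> counters=[0,0,0,0,0,1,0,0,1,0,1,0,0,0,1,0,1,0,0,0,0,0,0,1]
Step 18: insert h at [10, 23] -> counters=[0,0,0,0,0,1,0,0,1,0,2,0,0,0,1,0,1,0,0,0,0,0,0,2]
Final counters=[0,0,0,0,0,1,0,0,1,0,2,0,0,0,1,0,1,0,0,0,0,0,0,2] -> counters[15]=0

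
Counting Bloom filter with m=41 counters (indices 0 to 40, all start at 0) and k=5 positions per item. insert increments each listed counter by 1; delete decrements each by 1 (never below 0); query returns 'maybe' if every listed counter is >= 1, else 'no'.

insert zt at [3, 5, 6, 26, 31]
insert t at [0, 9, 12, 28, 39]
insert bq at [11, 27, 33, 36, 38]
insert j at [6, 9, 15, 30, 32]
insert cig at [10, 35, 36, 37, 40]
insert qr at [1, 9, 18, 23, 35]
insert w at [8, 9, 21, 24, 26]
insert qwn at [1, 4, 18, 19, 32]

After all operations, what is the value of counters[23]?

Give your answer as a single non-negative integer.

Answer: 1

Derivation:
Step 1: insert zt at [3, 5, 6, 26, 31] -> counters=[0,0,0,1,0,1,1,0,0,0,0,0,0,0,0,0,0,0,0,0,0,0,0,0,0,0,1,0,0,0,0,1,0,0,0,0,0,0,0,0,0]
Step 2: insert t at [0, 9, 12, 28, 39] -> counters=[1,0,0,1,0,1,1,0,0,1,0,0,1,0,0,0,0,0,0,0,0,0,0,0,0,0,1,0,1,0,0,1,0,0,0,0,0,0,0,1,0]
Step 3: insert bq at [11, 27, 33, 36, 38] -> counters=[1,0,0,1,0,1,1,0,0,1,0,1,1,0,0,0,0,0,0,0,0,0,0,0,0,0,1,1,1,0,0,1,0,1,0,0,1,0,1,1,0]
Step 4: insert j at [6, 9, 15, 30, 32] -> counters=[1,0,0,1,0,1,2,0,0,2,0,1,1,0,0,1,0,0,0,0,0,0,0,0,0,0,1,1,1,0,1,1,1,1,0,0,1,0,1,1,0]
Step 5: insert cig at [10, 35, 36, 37, 40] -> counters=[1,0,0,1,0,1,2,0,0,2,1,1,1,0,0,1,0,0,0,0,0,0,0,0,0,0,1,1,1,0,1,1,1,1,0,1,2,1,1,1,1]
Step 6: insert qr at [1, 9, 18, 23, 35] -> counters=[1,1,0,1,0,1,2,0,0,3,1,1,1,0,0,1,0,0,1,0,0,0,0,1,0,0,1,1,1,0,1,1,1,1,0,2,2,1,1,1,1]
Step 7: insert w at [8, 9, 21, 24, 26] -> counters=[1,1,0,1,0,1,2,0,1,4,1,1,1,0,0,1,0,0,1,0,0,1,0,1,1,0,2,1,1,0,1,1,1,1,0,2,2,1,1,1,1]
Step 8: insert qwn at [1, 4, 18, 19, 32] -> counters=[1,2,0,1,1,1,2,0,1,4,1,1,1,0,0,1,0,0,2,1,0,1,0,1,1,0,2,1,1,0,1,1,2,1,0,2,2,1,1,1,1]
Final counters=[1,2,0,1,1,1,2,0,1,4,1,1,1,0,0,1,0,0,2,1,0,1,0,1,1,0,2,1,1,0,1,1,2,1,0,2,2,1,1,1,1] -> counters[23]=1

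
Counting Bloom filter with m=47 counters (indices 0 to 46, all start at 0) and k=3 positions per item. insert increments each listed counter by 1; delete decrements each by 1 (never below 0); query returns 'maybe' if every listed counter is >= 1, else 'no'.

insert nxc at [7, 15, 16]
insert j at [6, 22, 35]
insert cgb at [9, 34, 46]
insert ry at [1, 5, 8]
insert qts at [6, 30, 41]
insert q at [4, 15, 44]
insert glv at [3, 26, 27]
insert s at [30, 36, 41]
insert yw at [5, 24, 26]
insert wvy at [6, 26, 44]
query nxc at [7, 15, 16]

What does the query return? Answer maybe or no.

Answer: maybe

Derivation:
Step 1: insert nxc at [7, 15, 16] -> counters=[0,0,0,0,0,0,0,1,0,0,0,0,0,0,0,1,1,0,0,0,0,0,0,0,0,0,0,0,0,0,0,0,0,0,0,0,0,0,0,0,0,0,0,0,0,0,0]
Step 2: insert j at [6, 22, 35] -> counters=[0,0,0,0,0,0,1,1,0,0,0,0,0,0,0,1,1,0,0,0,0,0,1,0,0,0,0,0,0,0,0,0,0,0,0,1,0,0,0,0,0,0,0,0,0,0,0]
Step 3: insert cgb at [9, 34, 46] -> counters=[0,0,0,0,0,0,1,1,0,1,0,0,0,0,0,1,1,0,0,0,0,0,1,0,0,0,0,0,0,0,0,0,0,0,1,1,0,0,0,0,0,0,0,0,0,0,1]
Step 4: insert ry at [1, 5, 8] -> counters=[0,1,0,0,0,1,1,1,1,1,0,0,0,0,0,1,1,0,0,0,0,0,1,0,0,0,0,0,0,0,0,0,0,0,1,1,0,0,0,0,0,0,0,0,0,0,1]
Step 5: insert qts at [6, 30, 41] -> counters=[0,1,0,0,0,1,2,1,1,1,0,0,0,0,0,1,1,0,0,0,0,0,1,0,0,0,0,0,0,0,1,0,0,0,1,1,0,0,0,0,0,1,0,0,0,0,1]
Step 6: insert q at [4, 15, 44] -> counters=[0,1,0,0,1,1,2,1,1,1,0,0,0,0,0,2,1,0,0,0,0,0,1,0,0,0,0,0,0,0,1,0,0,0,1,1,0,0,0,0,0,1,0,0,1,0,1]
Step 7: insert glv at [3, 26, 27] -> counters=[0,1,0,1,1,1,2,1,1,1,0,0,0,0,0,2,1,0,0,0,0,0,1,0,0,0,1,1,0,0,1,0,0,0,1,1,0,0,0,0,0,1,0,0,1,0,1]
Step 8: insert s at [30, 36, 41] -> counters=[0,1,0,1,1,1,2,1,1,1,0,0,0,0,0,2,1,0,0,0,0,0,1,0,0,0,1,1,0,0,2,0,0,0,1,1,1,0,0,0,0,2,0,0,1,0,1]
Step 9: insert yw at [5, 24, 26] -> counters=[0,1,0,1,1,2,2,1,1,1,0,0,0,0,0,2,1,0,0,0,0,0,1,0,1,0,2,1,0,0,2,0,0,0,1,1,1,0,0,0,0,2,0,0,1,0,1]
Step 10: insert wvy at [6, 26, 44] -> counters=[0,1,0,1,1,2,3,1,1,1,0,0,0,0,0,2,1,0,0,0,0,0,1,0,1,0,3,1,0,0,2,0,0,0,1,1,1,0,0,0,0,2,0,0,2,0,1]
Query nxc: check counters[7]=1 counters[15]=2 counters[16]=1 -> maybe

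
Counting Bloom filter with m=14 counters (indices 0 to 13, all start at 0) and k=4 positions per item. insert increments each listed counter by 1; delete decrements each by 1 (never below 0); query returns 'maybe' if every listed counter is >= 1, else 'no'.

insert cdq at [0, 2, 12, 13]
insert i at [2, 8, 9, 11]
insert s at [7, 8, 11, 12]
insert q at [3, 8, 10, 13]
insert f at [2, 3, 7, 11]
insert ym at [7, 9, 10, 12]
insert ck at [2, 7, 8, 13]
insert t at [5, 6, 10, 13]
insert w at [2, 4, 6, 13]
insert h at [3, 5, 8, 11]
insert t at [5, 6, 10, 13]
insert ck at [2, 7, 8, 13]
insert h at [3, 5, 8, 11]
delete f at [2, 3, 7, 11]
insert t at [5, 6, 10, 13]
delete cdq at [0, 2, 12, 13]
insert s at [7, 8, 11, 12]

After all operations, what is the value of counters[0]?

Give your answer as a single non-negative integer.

Step 1: insert cdq at [0, 2, 12, 13] -> counters=[1,0,1,0,0,0,0,0,0,0,0,0,1,1]
Step 2: insert i at [2, 8, 9, 11] -> counters=[1,0,2,0,0,0,0,0,1,1,0,1,1,1]
Step 3: insert s at [7, 8, 11, 12] -> counters=[1,0,2,0,0,0,0,1,2,1,0,2,2,1]
Step 4: insert q at [3, 8, 10, 13] -> counters=[1,0,2,1,0,0,0,1,3,1,1,2,2,2]
Step 5: insert f at [2, 3, 7, 11] -> counters=[1,0,3,2,0,0,0,2,3,1,1,3,2,2]
Step 6: insert ym at [7, 9, 10, 12] -> counters=[1,0,3,2,0,0,0,3,3,2,2,3,3,2]
Step 7: insert ck at [2, 7, 8, 13] -> counters=[1,0,4,2,0,0,0,4,4,2,2,3,3,3]
Step 8: insert t at [5, 6, 10, 13] -> counters=[1,0,4,2,0,1,1,4,4,2,3,3,3,4]
Step 9: insert w at [2, 4, 6, 13] -> counters=[1,0,5,2,1,1,2,4,4,2,3,3,3,5]
Step 10: insert h at [3, 5, 8, 11] -> counters=[1,0,5,3,1,2,2,4,5,2,3,4,3,5]
Step 11: insert t at [5, 6, 10, 13] -> counters=[1,0,5,3,1,3,3,4,5,2,4,4,3,6]
Step 12: insert ck at [2, 7, 8, 13] -> counters=[1,0,6,3,1,3,3,5,6,2,4,4,3,7]
Step 13: insert h at [3, 5, 8, 11] -> counters=[1,0,6,4,1,4,3,5,7,2,4,5,3,7]
Step 14: delete f at [2, 3, 7, 11] -> counters=[1,0,5,3,1,4,3,4,7,2,4,4,3,7]
Step 15: insert t at [5, 6, 10, 13] -> counters=[1,0,5,3,1,5,4,4,7,2,5,4,3,8]
Step 16: delete cdq at [0, 2, 12, 13] -> counters=[0,0,4,3,1,5,4,4,7,2,5,4,2,7]
Step 17: insert s at [7, 8, 11, 12] -> counters=[0,0,4,3,1,5,4,5,8,2,5,5,3,7]
Final counters=[0,0,4,3,1,5,4,5,8,2,5,5,3,7] -> counters[0]=0

Answer: 0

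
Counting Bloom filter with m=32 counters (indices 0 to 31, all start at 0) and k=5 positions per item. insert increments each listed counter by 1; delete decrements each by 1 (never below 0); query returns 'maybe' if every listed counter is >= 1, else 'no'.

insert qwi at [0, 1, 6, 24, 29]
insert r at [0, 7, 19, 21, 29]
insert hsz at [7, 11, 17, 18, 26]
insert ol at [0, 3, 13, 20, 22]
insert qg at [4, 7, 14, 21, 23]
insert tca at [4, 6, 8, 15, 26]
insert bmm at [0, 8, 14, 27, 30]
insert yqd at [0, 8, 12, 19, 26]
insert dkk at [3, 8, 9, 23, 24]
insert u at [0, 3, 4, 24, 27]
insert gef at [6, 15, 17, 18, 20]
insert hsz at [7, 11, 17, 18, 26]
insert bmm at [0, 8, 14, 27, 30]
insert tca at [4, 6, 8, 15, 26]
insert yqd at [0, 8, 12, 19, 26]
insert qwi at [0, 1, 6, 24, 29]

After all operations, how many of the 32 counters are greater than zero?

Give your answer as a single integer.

Step 1: insert qwi at [0, 1, 6, 24, 29] -> counters=[1,1,0,0,0,0,1,0,0,0,0,0,0,0,0,0,0,0,0,0,0,0,0,0,1,0,0,0,0,1,0,0]
Step 2: insert r at [0, 7, 19, 21, 29] -> counters=[2,1,0,0,0,0,1,1,0,0,0,0,0,0,0,0,0,0,0,1,0,1,0,0,1,0,0,0,0,2,0,0]
Step 3: insert hsz at [7, 11, 17, 18, 26] -> counters=[2,1,0,0,0,0,1,2,0,0,0,1,0,0,0,0,0,1,1,1,0,1,0,0,1,0,1,0,0,2,0,0]
Step 4: insert ol at [0, 3, 13, 20, 22] -> counters=[3,1,0,1,0,0,1,2,0,0,0,1,0,1,0,0,0,1,1,1,1,1,1,0,1,0,1,0,0,2,0,0]
Step 5: insert qg at [4, 7, 14, 21, 23] -> counters=[3,1,0,1,1,0,1,3,0,0,0,1,0,1,1,0,0,1,1,1,1,2,1,1,1,0,1,0,0,2,0,0]
Step 6: insert tca at [4, 6, 8, 15, 26] -> counters=[3,1,0,1,2,0,2,3,1,0,0,1,0,1,1,1,0,1,1,1,1,2,1,1,1,0,2,0,0,2,0,0]
Step 7: insert bmm at [0, 8, 14, 27, 30] -> counters=[4,1,0,1,2,0,2,3,2,0,0,1,0,1,2,1,0,1,1,1,1,2,1,1,1,0,2,1,0,2,1,0]
Step 8: insert yqd at [0, 8, 12, 19, 26] -> counters=[5,1,0,1,2,0,2,3,3,0,0,1,1,1,2,1,0,1,1,2,1,2,1,1,1,0,3,1,0,2,1,0]
Step 9: insert dkk at [3, 8, 9, 23, 24] -> counters=[5,1,0,2,2,0,2,3,4,1,0,1,1,1,2,1,0,1,1,2,1,2,1,2,2,0,3,1,0,2,1,0]
Step 10: insert u at [0, 3, 4, 24, 27] -> counters=[6,1,0,3,3,0,2,3,4,1,0,1,1,1,2,1,0,1,1,2,1,2,1,2,3,0,3,2,0,2,1,0]
Step 11: insert gef at [6, 15, 17, 18, 20] -> counters=[6,1,0,3,3,0,3,3,4,1,0,1,1,1,2,2,0,2,2,2,2,2,1,2,3,0,3,2,0,2,1,0]
Step 12: insert hsz at [7, 11, 17, 18, 26] -> counters=[6,1,0,3,3,0,3,4,4,1,0,2,1,1,2,2,0,3,3,2,2,2,1,2,3,0,4,2,0,2,1,0]
Step 13: insert bmm at [0, 8, 14, 27, 30] -> counters=[7,1,0,3,3,0,3,4,5,1,0,2,1,1,3,2,0,3,3,2,2,2,1,2,3,0,4,3,0,2,2,0]
Step 14: insert tca at [4, 6, 8, 15, 26] -> counters=[7,1,0,3,4,0,4,4,6,1,0,2,1,1,3,3,0,3,3,2,2,2,1,2,3,0,5,3,0,2,2,0]
Step 15: insert yqd at [0, 8, 12, 19, 26] -> counters=[8,1,0,3,4,0,4,4,7,1,0,2,2,1,3,3,0,3,3,3,2,2,1,2,3,0,6,3,0,2,2,0]
Step 16: insert qwi at [0, 1, 6, 24, 29] -> counters=[9,2,0,3,4,0,5,4,7,1,0,2,2,1,3,3,0,3,3,3,2,2,1,2,4,0,6,3,0,3,2,0]
Final counters=[9,2,0,3,4,0,5,4,7,1,0,2,2,1,3,3,0,3,3,3,2,2,1,2,4,0,6,3,0,3,2,0] -> 25 nonzero

Answer: 25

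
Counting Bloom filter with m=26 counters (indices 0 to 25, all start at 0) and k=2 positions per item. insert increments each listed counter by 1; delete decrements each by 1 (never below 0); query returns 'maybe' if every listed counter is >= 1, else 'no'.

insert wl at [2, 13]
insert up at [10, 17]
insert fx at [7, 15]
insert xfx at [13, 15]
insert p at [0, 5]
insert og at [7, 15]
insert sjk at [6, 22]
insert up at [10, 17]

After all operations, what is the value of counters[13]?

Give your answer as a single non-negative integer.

Answer: 2

Derivation:
Step 1: insert wl at [2, 13] -> counters=[0,0,1,0,0,0,0,0,0,0,0,0,0,1,0,0,0,0,0,0,0,0,0,0,0,0]
Step 2: insert up at [10, 17] -> counters=[0,0,1,0,0,0,0,0,0,0,1,0,0,1,0,0,0,1,0,0,0,0,0,0,0,0]
Step 3: insert fx at [7, 15] -> counters=[0,0,1,0,0,0,0,1,0,0,1,0,0,1,0,1,0,1,0,0,0,0,0,0,0,0]
Step 4: insert xfx at [13, 15] -> counters=[0,0,1,0,0,0,0,1,0,0,1,0,0,2,0,2,0,1,0,0,0,0,0,0,0,0]
Step 5: insert p at [0, 5] -> counters=[1,0,1,0,0,1,0,1,0,0,1,0,0,2,0,2,0,1,0,0,0,0,0,0,0,0]
Step 6: insert og at [7, 15] -> counters=[1,0,1,0,0,1,0,2,0,0,1,0,0,2,0,3,0,1,0,0,0,0,0,0,0,0]
Step 7: insert sjk at [6, 22] -> counters=[1,0,1,0,0,1,1,2,0,0,1,0,0,2,0,3,0,1,0,0,0,0,1,0,0,0]
Step 8: insert up at [10, 17] -> counters=[1,0,1,0,0,1,1,2,0,0,2,0,0,2,0,3,0,2,0,0,0,0,1,0,0,0]
Final counters=[1,0,1,0,0,1,1,2,0,0,2,0,0,2,0,3,0,2,0,0,0,0,1,0,0,0] -> counters[13]=2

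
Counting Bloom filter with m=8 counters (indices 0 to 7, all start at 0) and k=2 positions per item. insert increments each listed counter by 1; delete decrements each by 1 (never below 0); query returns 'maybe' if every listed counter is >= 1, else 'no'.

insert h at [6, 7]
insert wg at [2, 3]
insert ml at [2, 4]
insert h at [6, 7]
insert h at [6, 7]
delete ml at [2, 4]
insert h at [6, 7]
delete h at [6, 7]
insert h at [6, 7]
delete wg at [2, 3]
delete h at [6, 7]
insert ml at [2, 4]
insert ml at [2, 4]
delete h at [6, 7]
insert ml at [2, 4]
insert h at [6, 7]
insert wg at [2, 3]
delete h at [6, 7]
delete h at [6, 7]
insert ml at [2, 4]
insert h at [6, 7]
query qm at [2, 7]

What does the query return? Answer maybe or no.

Answer: maybe

Derivation:
Step 1: insert h at [6, 7] -> counters=[0,0,0,0,0,0,1,1]
Step 2: insert wg at [2, 3] -> counters=[0,0,1,1,0,0,1,1]
Step 3: insert ml at [2, 4] -> counters=[0,0,2,1,1,0,1,1]
Step 4: insert h at [6, 7] -> counters=[0,0,2,1,1,0,2,2]
Step 5: insert h at [6, 7] -> counters=[0,0,2,1,1,0,3,3]
Step 6: delete ml at [2, 4] -> counters=[0,0,1,1,0,0,3,3]
Step 7: insert h at [6, 7] -> counters=[0,0,1,1,0,0,4,4]
Step 8: delete h at [6, 7] -> counters=[0,0,1,1,0,0,3,3]
Step 9: insert h at [6, 7] -> counters=[0,0,1,1,0,0,4,4]
Step 10: delete wg at [2, 3] -> counters=[0,0,0,0,0,0,4,4]
Step 11: delete h at [6, 7] -> counters=[0,0,0,0,0,0,3,3]
Step 12: insert ml at [2, 4] -> counters=[0,0,1,0,1,0,3,3]
Step 13: insert ml at [2, 4] -> counters=[0,0,2,0,2,0,3,3]
Step 14: delete h at [6, 7] -> counters=[0,0,2,0,2,0,2,2]
Step 15: insert ml at [2, 4] -> counters=[0,0,3,0,3,0,2,2]
Step 16: insert h at [6, 7] -> counters=[0,0,3,0,3,0,3,3]
Step 17: insert wg at [2, 3] -> counters=[0,0,4,1,3,0,3,3]
Step 18: delete h at [6, 7] -> counters=[0,0,4,1,3,0,2,2]
Step 19: delete h at [6, 7] -> counters=[0,0,4,1,3,0,1,1]
Step 20: insert ml at [2, 4] -> counters=[0,0,5,1,4,0,1,1]
Step 21: insert h at [6, 7] -> counters=[0,0,5,1,4,0,2,2]
Query qm: check counters[2]=5 counters[7]=2 -> maybe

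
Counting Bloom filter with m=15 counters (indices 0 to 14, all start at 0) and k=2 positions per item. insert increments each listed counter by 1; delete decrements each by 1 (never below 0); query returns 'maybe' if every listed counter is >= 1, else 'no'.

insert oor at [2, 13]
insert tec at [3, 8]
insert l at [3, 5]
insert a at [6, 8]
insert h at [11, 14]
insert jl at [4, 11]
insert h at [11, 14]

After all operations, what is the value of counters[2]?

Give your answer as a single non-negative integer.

Step 1: insert oor at [2, 13] -> counters=[0,0,1,0,0,0,0,0,0,0,0,0,0,1,0]
Step 2: insert tec at [3, 8] -> counters=[0,0,1,1,0,0,0,0,1,0,0,0,0,1,0]
Step 3: insert l at [3, 5] -> counters=[0,0,1,2,0,1,0,0,1,0,0,0,0,1,0]
Step 4: insert a at [6, 8] -> counters=[0,0,1,2,0,1,1,0,2,0,0,0,0,1,0]
Step 5: insert h at [11, 14] -> counters=[0,0,1,2,0,1,1,0,2,0,0,1,0,1,1]
Step 6: insert jl at [4, 11] -> counters=[0,0,1,2,1,1,1,0,2,0,0,2,0,1,1]
Step 7: insert h at [11, 14] -> counters=[0,0,1,2,1,1,1,0,2,0,0,3,0,1,2]
Final counters=[0,0,1,2,1,1,1,0,2,0,0,3,0,1,2] -> counters[2]=1

Answer: 1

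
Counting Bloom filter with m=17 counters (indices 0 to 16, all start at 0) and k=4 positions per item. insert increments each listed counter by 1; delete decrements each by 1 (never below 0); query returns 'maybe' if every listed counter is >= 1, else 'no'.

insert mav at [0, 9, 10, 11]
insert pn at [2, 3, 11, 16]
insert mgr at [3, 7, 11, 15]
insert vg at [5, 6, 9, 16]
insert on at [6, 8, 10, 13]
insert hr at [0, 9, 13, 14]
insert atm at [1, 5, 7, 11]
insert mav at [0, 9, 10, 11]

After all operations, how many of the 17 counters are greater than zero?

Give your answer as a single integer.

Answer: 15

Derivation:
Step 1: insert mav at [0, 9, 10, 11] -> counters=[1,0,0,0,0,0,0,0,0,1,1,1,0,0,0,0,0]
Step 2: insert pn at [2, 3, 11, 16] -> counters=[1,0,1,1,0,0,0,0,0,1,1,2,0,0,0,0,1]
Step 3: insert mgr at [3, 7, 11, 15] -> counters=[1,0,1,2,0,0,0,1,0,1,1,3,0,0,0,1,1]
Step 4: insert vg at [5, 6, 9, 16] -> counters=[1,0,1,2,0,1,1,1,0,2,1,3,0,0,0,1,2]
Step 5: insert on at [6, 8, 10, 13] -> counters=[1,0,1,2,0,1,2,1,1,2,2,3,0,1,0,1,2]
Step 6: insert hr at [0, 9, 13, 14] -> counters=[2,0,1,2,0,1,2,1,1,3,2,3,0,2,1,1,2]
Step 7: insert atm at [1, 5, 7, 11] -> counters=[2,1,1,2,0,2,2,2,1,3,2,4,0,2,1,1,2]
Step 8: insert mav at [0, 9, 10, 11] -> counters=[3,1,1,2,0,2,2,2,1,4,3,5,0,2,1,1,2]
Final counters=[3,1,1,2,0,2,2,2,1,4,3,5,0,2,1,1,2] -> 15 nonzero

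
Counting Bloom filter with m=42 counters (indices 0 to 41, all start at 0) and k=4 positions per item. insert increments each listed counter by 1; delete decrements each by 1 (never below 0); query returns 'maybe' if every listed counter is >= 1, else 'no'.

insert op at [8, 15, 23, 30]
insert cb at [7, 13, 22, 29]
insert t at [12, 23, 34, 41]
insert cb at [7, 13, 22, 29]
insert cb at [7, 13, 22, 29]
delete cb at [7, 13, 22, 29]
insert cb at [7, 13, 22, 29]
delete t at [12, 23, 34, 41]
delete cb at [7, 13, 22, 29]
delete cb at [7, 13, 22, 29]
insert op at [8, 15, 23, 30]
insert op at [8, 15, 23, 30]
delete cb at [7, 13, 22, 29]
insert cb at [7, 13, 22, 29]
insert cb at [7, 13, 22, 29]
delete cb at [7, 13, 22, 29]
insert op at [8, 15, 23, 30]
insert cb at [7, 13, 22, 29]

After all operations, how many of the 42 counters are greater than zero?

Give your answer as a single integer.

Step 1: insert op at [8, 15, 23, 30] -> counters=[0,0,0,0,0,0,0,0,1,0,0,0,0,0,0,1,0,0,0,0,0,0,0,1,0,0,0,0,0,0,1,0,0,0,0,0,0,0,0,0,0,0]
Step 2: insert cb at [7, 13, 22, 29] -> counters=[0,0,0,0,0,0,0,1,1,0,0,0,0,1,0,1,0,0,0,0,0,0,1,1,0,0,0,0,0,1,1,0,0,0,0,0,0,0,0,0,0,0]
Step 3: insert t at [12, 23, 34, 41] -> counters=[0,0,0,0,0,0,0,1,1,0,0,0,1,1,0,1,0,0,0,0,0,0,1,2,0,0,0,0,0,1,1,0,0,0,1,0,0,0,0,0,0,1]
Step 4: insert cb at [7, 13, 22, 29] -> counters=[0,0,0,0,0,0,0,2,1,0,0,0,1,2,0,1,0,0,0,0,0,0,2,2,0,0,0,0,0,2,1,0,0,0,1,0,0,0,0,0,0,1]
Step 5: insert cb at [7, 13, 22, 29] -> counters=[0,0,0,0,0,0,0,3,1,0,0,0,1,3,0,1,0,0,0,0,0,0,3,2,0,0,0,0,0,3,1,0,0,0,1,0,0,0,0,0,0,1]
Step 6: delete cb at [7, 13, 22, 29] -> counters=[0,0,0,0,0,0,0,2,1,0,0,0,1,2,0,1,0,0,0,0,0,0,2,2,0,0,0,0,0,2,1,0,0,0,1,0,0,0,0,0,0,1]
Step 7: insert cb at [7, 13, 22, 29] -> counters=[0,0,0,0,0,0,0,3,1,0,0,0,1,3,0,1,0,0,0,0,0,0,3,2,0,0,0,0,0,3,1,0,0,0,1,0,0,0,0,0,0,1]
Step 8: delete t at [12, 23, 34, 41] -> counters=[0,0,0,0,0,0,0,3,1,0,0,0,0,3,0,1,0,0,0,0,0,0,3,1,0,0,0,0,0,3,1,0,0,0,0,0,0,0,0,0,0,0]
Step 9: delete cb at [7, 13, 22, 29] -> counters=[0,0,0,0,0,0,0,2,1,0,0,0,0,2,0,1,0,0,0,0,0,0,2,1,0,0,0,0,0,2,1,0,0,0,0,0,0,0,0,0,0,0]
Step 10: delete cb at [7, 13, 22, 29] -> counters=[0,0,0,0,0,0,0,1,1,0,0,0,0,1,0,1,0,0,0,0,0,0,1,1,0,0,0,0,0,1,1,0,0,0,0,0,0,0,0,0,0,0]
Step 11: insert op at [8, 15, 23, 30] -> counters=[0,0,0,0,0,0,0,1,2,0,0,0,0,1,0,2,0,0,0,0,0,0,1,2,0,0,0,0,0,1,2,0,0,0,0,0,0,0,0,0,0,0]
Step 12: insert op at [8, 15, 23, 30] -> counters=[0,0,0,0,0,0,0,1,3,0,0,0,0,1,0,3,0,0,0,0,0,0,1,3,0,0,0,0,0,1,3,0,0,0,0,0,0,0,0,0,0,0]
Step 13: delete cb at [7, 13, 22, 29] -> counters=[0,0,0,0,0,0,0,0,3,0,0,0,0,0,0,3,0,0,0,0,0,0,0,3,0,0,0,0,0,0,3,0,0,0,0,0,0,0,0,0,0,0]
Step 14: insert cb at [7, 13, 22, 29] -> counters=[0,0,0,0,0,0,0,1,3,0,0,0,0,1,0,3,0,0,0,0,0,0,1,3,0,0,0,0,0,1,3,0,0,0,0,0,0,0,0,0,0,0]
Step 15: insert cb at [7, 13, 22, 29] -> counters=[0,0,0,0,0,0,0,2,3,0,0,0,0,2,0,3,0,0,0,0,0,0,2,3,0,0,0,0,0,2,3,0,0,0,0,0,0,0,0,0,0,0]
Step 16: delete cb at [7, 13, 22, 29] -> counters=[0,0,0,0,0,0,0,1,3,0,0,0,0,1,0,3,0,0,0,0,0,0,1,3,0,0,0,0,0,1,3,0,0,0,0,0,0,0,0,0,0,0]
Step 17: insert op at [8, 15, 23, 30] -> counters=[0,0,0,0,0,0,0,1,4,0,0,0,0,1,0,4,0,0,0,0,0,0,1,4,0,0,0,0,0,1,4,0,0,0,0,0,0,0,0,0,0,0]
Step 18: insert cb at [7, 13, 22, 29] -> counters=[0,0,0,0,0,0,0,2,4,0,0,0,0,2,0,4,0,0,0,0,0,0,2,4,0,0,0,0,0,2,4,0,0,0,0,0,0,0,0,0,0,0]
Final counters=[0,0,0,0,0,0,0,2,4,0,0,0,0,2,0,4,0,0,0,0,0,0,2,4,0,0,0,0,0,2,4,0,0,0,0,0,0,0,0,0,0,0] -> 8 nonzero

Answer: 8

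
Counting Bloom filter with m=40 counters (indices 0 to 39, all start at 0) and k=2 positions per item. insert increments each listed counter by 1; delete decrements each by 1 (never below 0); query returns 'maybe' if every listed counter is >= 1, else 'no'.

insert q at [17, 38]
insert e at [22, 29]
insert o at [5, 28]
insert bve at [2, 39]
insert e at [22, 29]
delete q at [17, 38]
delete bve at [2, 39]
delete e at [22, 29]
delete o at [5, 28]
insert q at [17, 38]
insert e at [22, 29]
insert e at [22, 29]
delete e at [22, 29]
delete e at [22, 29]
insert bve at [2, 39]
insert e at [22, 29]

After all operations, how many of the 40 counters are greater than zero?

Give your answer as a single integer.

Answer: 6

Derivation:
Step 1: insert q at [17, 38] -> counters=[0,0,0,0,0,0,0,0,0,0,0,0,0,0,0,0,0,1,0,0,0,0,0,0,0,0,0,0,0,0,0,0,0,0,0,0,0,0,1,0]
Step 2: insert e at [22, 29] -> counters=[0,0,0,0,0,0,0,0,0,0,0,0,0,0,0,0,0,1,0,0,0,0,1,0,0,0,0,0,0,1,0,0,0,0,0,0,0,0,1,0]
Step 3: insert o at [5, 28] -> counters=[0,0,0,0,0,1,0,0,0,0,0,0,0,0,0,0,0,1,0,0,0,0,1,0,0,0,0,0,1,1,0,0,0,0,0,0,0,0,1,0]
Step 4: insert bve at [2, 39] -> counters=[0,0,1,0,0,1,0,0,0,0,0,0,0,0,0,0,0,1,0,0,0,0,1,0,0,0,0,0,1,1,0,0,0,0,0,0,0,0,1,1]
Step 5: insert e at [22, 29] -> counters=[0,0,1,0,0,1,0,0,0,0,0,0,0,0,0,0,0,1,0,0,0,0,2,0,0,0,0,0,1,2,0,0,0,0,0,0,0,0,1,1]
Step 6: delete q at [17, 38] -> counters=[0,0,1,0,0,1,0,0,0,0,0,0,0,0,0,0,0,0,0,0,0,0,2,0,0,0,0,0,1,2,0,0,0,0,0,0,0,0,0,1]
Step 7: delete bve at [2, 39] -> counters=[0,0,0,0,0,1,0,0,0,0,0,0,0,0,0,0,0,0,0,0,0,0,2,0,0,0,0,0,1,2,0,0,0,0,0,0,0,0,0,0]
Step 8: delete e at [22, 29] -> counters=[0,0,0,0,0,1,0,0,0,0,0,0,0,0,0,0,0,0,0,0,0,0,1,0,0,0,0,0,1,1,0,0,0,0,0,0,0,0,0,0]
Step 9: delete o at [5, 28] -> counters=[0,0,0,0,0,0,0,0,0,0,0,0,0,0,0,0,0,0,0,0,0,0,1,0,0,0,0,0,0,1,0,0,0,0,0,0,0,0,0,0]
Step 10: insert q at [17, 38] -> counters=[0,0,0,0,0,0,0,0,0,0,0,0,0,0,0,0,0,1,0,0,0,0,1,0,0,0,0,0,0,1,0,0,0,0,0,0,0,0,1,0]
Step 11: insert e at [22, 29] -> counters=[0,0,0,0,0,0,0,0,0,0,0,0,0,0,0,0,0,1,0,0,0,0,2,0,0,0,0,0,0,2,0,0,0,0,0,0,0,0,1,0]
Step 12: insert e at [22, 29] -> counters=[0,0,0,0,0,0,0,0,0,0,0,0,0,0,0,0,0,1,0,0,0,0,3,0,0,0,0,0,0,3,0,0,0,0,0,0,0,0,1,0]
Step 13: delete e at [22, 29] -> counters=[0,0,0,0,0,0,0,0,0,0,0,0,0,0,0,0,0,1,0,0,0,0,2,0,0,0,0,0,0,2,0,0,0,0,0,0,0,0,1,0]
Step 14: delete e at [22, 29] -> counters=[0,0,0,0,0,0,0,0,0,0,0,0,0,0,0,0,0,1,0,0,0,0,1,0,0,0,0,0,0,1,0,0,0,0,0,0,0,0,1,0]
Step 15: insert bve at [2, 39] -> counters=[0,0,1,0,0,0,0,0,0,0,0,0,0,0,0,0,0,1,0,0,0,0,1,0,0,0,0,0,0,1,0,0,0,0,0,0,0,0,1,1]
Step 16: insert e at [22, 29] -> counters=[0,0,1,0,0,0,0,0,0,0,0,0,0,0,0,0,0,1,0,0,0,0,2,0,0,0,0,0,0,2,0,0,0,0,0,0,0,0,1,1]
Final counters=[0,0,1,0,0,0,0,0,0,0,0,0,0,0,0,0,0,1,0,0,0,0,2,0,0,0,0,0,0,2,0,0,0,0,0,0,0,0,1,1] -> 6 nonzero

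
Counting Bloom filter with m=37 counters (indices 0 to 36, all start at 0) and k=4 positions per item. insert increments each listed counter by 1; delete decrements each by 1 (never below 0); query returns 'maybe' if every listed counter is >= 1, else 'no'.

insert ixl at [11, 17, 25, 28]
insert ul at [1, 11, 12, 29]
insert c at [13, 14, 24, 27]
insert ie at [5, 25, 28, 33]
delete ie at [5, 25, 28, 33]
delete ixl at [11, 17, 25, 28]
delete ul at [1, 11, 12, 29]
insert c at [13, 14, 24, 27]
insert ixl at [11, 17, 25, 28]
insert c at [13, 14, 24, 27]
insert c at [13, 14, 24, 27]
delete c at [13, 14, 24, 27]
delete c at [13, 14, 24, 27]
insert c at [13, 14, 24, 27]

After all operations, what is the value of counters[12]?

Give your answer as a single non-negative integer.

Answer: 0

Derivation:
Step 1: insert ixl at [11, 17, 25, 28] -> counters=[0,0,0,0,0,0,0,0,0,0,0,1,0,0,0,0,0,1,0,0,0,0,0,0,0,1,0,0,1,0,0,0,0,0,0,0,0]
Step 2: insert ul at [1, 11, 12, 29] -> counters=[0,1,0,0,0,0,0,0,0,0,0,2,1,0,0,0,0,1,0,0,0,0,0,0,0,1,0,0,1,1,0,0,0,0,0,0,0]
Step 3: insert c at [13, 14, 24, 27] -> counters=[0,1,0,0,0,0,0,0,0,0,0,2,1,1,1,0,0,1,0,0,0,0,0,0,1,1,0,1,1,1,0,0,0,0,0,0,0]
Step 4: insert ie at [5, 25, 28, 33] -> counters=[0,1,0,0,0,1,0,0,0,0,0,2,1,1,1,0,0,1,0,0,0,0,0,0,1,2,0,1,2,1,0,0,0,1,0,0,0]
Step 5: delete ie at [5, 25, 28, 33] -> counters=[0,1,0,0,0,0,0,0,0,0,0,2,1,1,1,0,0,1,0,0,0,0,0,0,1,1,0,1,1,1,0,0,0,0,0,0,0]
Step 6: delete ixl at [11, 17, 25, 28] -> counters=[0,1,0,0,0,0,0,0,0,0,0,1,1,1,1,0,0,0,0,0,0,0,0,0,1,0,0,1,0,1,0,0,0,0,0,0,0]
Step 7: delete ul at [1, 11, 12, 29] -> counters=[0,0,0,0,0,0,0,0,0,0,0,0,0,1,1,0,0,0,0,0,0,0,0,0,1,0,0,1,0,0,0,0,0,0,0,0,0]
Step 8: insert c at [13, 14, 24, 27] -> counters=[0,0,0,0,0,0,0,0,0,0,0,0,0,2,2,0,0,0,0,0,0,0,0,0,2,0,0,2,0,0,0,0,0,0,0,0,0]
Step 9: insert ixl at [11, 17, 25, 28] -> counters=[0,0,0,0,0,0,0,0,0,0,0,1,0,2,2,0,0,1,0,0,0,0,0,0,2,1,0,2,1,0,0,0,0,0,0,0,0]
Step 10: insert c at [13, 14, 24, 27] -> counters=[0,0,0,0,0,0,0,0,0,0,0,1,0,3,3,0,0,1,0,0,0,0,0,0,3,1,0,3,1,0,0,0,0,0,0,0,0]
Step 11: insert c at [13, 14, 24, 27] -> counters=[0,0,0,0,0,0,0,0,0,0,0,1,0,4,4,0,0,1,0,0,0,0,0,0,4,1,0,4,1,0,0,0,0,0,0,0,0]
Step 12: delete c at [13, 14, 24, 27] -> counters=[0,0,0,0,0,0,0,0,0,0,0,1,0,3,3,0,0,1,0,0,0,0,0,0,3,1,0,3,1,0,0,0,0,0,0,0,0]
Step 13: delete c at [13, 14, 24, 27] -> counters=[0,0,0,0,0,0,0,0,0,0,0,1,0,2,2,0,0,1,0,0,0,0,0,0,2,1,0,2,1,0,0,0,0,0,0,0,0]
Step 14: insert c at [13, 14, 24, 27] -> counters=[0,0,0,0,0,0,0,0,0,0,0,1,0,3,3,0,0,1,0,0,0,0,0,0,3,1,0,3,1,0,0,0,0,0,0,0,0]
Final counters=[0,0,0,0,0,0,0,0,0,0,0,1,0,3,3,0,0,1,0,0,0,0,0,0,3,1,0,3,1,0,0,0,0,0,0,0,0] -> counters[12]=0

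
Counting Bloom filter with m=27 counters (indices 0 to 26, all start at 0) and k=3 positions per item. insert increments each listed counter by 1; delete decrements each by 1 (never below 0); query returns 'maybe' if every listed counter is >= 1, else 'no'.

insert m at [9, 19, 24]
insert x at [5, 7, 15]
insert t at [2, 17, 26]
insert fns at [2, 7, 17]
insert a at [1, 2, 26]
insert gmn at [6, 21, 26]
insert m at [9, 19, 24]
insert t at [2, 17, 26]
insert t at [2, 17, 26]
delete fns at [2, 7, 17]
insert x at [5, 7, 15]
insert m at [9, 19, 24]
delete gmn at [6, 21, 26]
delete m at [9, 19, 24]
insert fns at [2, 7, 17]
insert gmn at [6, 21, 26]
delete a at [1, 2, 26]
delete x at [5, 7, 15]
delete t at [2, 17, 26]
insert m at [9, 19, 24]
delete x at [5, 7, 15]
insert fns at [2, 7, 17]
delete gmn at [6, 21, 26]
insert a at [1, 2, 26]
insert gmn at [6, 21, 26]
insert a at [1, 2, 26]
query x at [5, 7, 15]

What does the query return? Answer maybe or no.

Answer: no

Derivation:
Step 1: insert m at [9, 19, 24] -> counters=[0,0,0,0,0,0,0,0,0,1,0,0,0,0,0,0,0,0,0,1,0,0,0,0,1,0,0]
Step 2: insert x at [5, 7, 15] -> counters=[0,0,0,0,0,1,0,1,0,1,0,0,0,0,0,1,0,0,0,1,0,0,0,0,1,0,0]
Step 3: insert t at [2, 17, 26] -> counters=[0,0,1,0,0,1,0,1,0,1,0,0,0,0,0,1,0,1,0,1,0,0,0,0,1,0,1]
Step 4: insert fns at [2, 7, 17] -> counters=[0,0,2,0,0,1,0,2,0,1,0,0,0,0,0,1,0,2,0,1,0,0,0,0,1,0,1]
Step 5: insert a at [1, 2, 26] -> counters=[0,1,3,0,0,1,0,2,0,1,0,0,0,0,0,1,0,2,0,1,0,0,0,0,1,0,2]
Step 6: insert gmn at [6, 21, 26] -> counters=[0,1,3,0,0,1,1,2,0,1,0,0,0,0,0,1,0,2,0,1,0,1,0,0,1,0,3]
Step 7: insert m at [9, 19, 24] -> counters=[0,1,3,0,0,1,1,2,0,2,0,0,0,0,0,1,0,2,0,2,0,1,0,0,2,0,3]
Step 8: insert t at [2, 17, 26] -> counters=[0,1,4,0,0,1,1,2,0,2,0,0,0,0,0,1,0,3,0,2,0,1,0,0,2,0,4]
Step 9: insert t at [2, 17, 26] -> counters=[0,1,5,0,0,1,1,2,0,2,0,0,0,0,0,1,0,4,0,2,0,1,0,0,2,0,5]
Step 10: delete fns at [2, 7, 17] -> counters=[0,1,4,0,0,1,1,1,0,2,0,0,0,0,0,1,0,3,0,2,0,1,0,0,2,0,5]
Step 11: insert x at [5, 7, 15] -> counters=[0,1,4,0,0,2,1,2,0,2,0,0,0,0,0,2,0,3,0,2,0,1,0,0,2,0,5]
Step 12: insert m at [9, 19, 24] -> counters=[0,1,4,0,0,2,1,2,0,3,0,0,0,0,0,2,0,3,0,3,0,1,0,0,3,0,5]
Step 13: delete gmn at [6, 21, 26] -> counters=[0,1,4,0,0,2,0,2,0,3,0,0,0,0,0,2,0,3,0,3,0,0,0,0,3,0,4]
Step 14: delete m at [9, 19, 24] -> counters=[0,1,4,0,0,2,0,2,0,2,0,0,0,0,0,2,0,3,0,2,0,0,0,0,2,0,4]
Step 15: insert fns at [2, 7, 17] -> counters=[0,1,5,0,0,2,0,3,0,2,0,0,0,0,0,2,0,4,0,2,0,0,0,0,2,0,4]
Step 16: insert gmn at [6, 21, 26] -> counters=[0,1,5,0,0,2,1,3,0,2,0,0,0,0,0,2,0,4,0,2,0,1,0,0,2,0,5]
Step 17: delete a at [1, 2, 26] -> counters=[0,0,4,0,0,2,1,3,0,2,0,0,0,0,0,2,0,4,0,2,0,1,0,0,2,0,4]
Step 18: delete x at [5, 7, 15] -> counters=[0,0,4,0,0,1,1,2,0,2,0,0,0,0,0,1,0,4,0,2,0,1,0,0,2,0,4]
Step 19: delete t at [2, 17, 26] -> counters=[0,0,3,0,0,1,1,2,0,2,0,0,0,0,0,1,0,3,0,2,0,1,0,0,2,0,3]
Step 20: insert m at [9, 19, 24] -> counters=[0,0,3,0,0,1,1,2,0,3,0,0,0,0,0,1,0,3,0,3,0,1,0,0,3,0,3]
Step 21: delete x at [5, 7, 15] -> counters=[0,0,3,0,0,0,1,1,0,3,0,0,0,0,0,0,0,3,0,3,0,1,0,0,3,0,3]
Step 22: insert fns at [2, 7, 17] -> counters=[0,0,4,0,0,0,1,2,0,3,0,0,0,0,0,0,0,4,0,3,0,1,0,0,3,0,3]
Step 23: delete gmn at [6, 21, 26] -> counters=[0,0,4,0,0,0,0,2,0,3,0,0,0,0,0,0,0,4,0,3,0,0,0,0,3,0,2]
Step 24: insert a at [1, 2, 26] -> counters=[0,1,5,0,0,0,0,2,0,3,0,0,0,0,0,0,0,4,0,3,0,0,0,0,3,0,3]
Step 25: insert gmn at [6, 21, 26] -> counters=[0,1,5,0,0,0,1,2,0,3,0,0,0,0,0,0,0,4,0,3,0,1,0,0,3,0,4]
Step 26: insert a at [1, 2, 26] -> counters=[0,2,6,0,0,0,1,2,0,3,0,0,0,0,0,0,0,4,0,3,0,1,0,0,3,0,5]
Query x: check counters[5]=0 counters[7]=2 counters[15]=0 -> no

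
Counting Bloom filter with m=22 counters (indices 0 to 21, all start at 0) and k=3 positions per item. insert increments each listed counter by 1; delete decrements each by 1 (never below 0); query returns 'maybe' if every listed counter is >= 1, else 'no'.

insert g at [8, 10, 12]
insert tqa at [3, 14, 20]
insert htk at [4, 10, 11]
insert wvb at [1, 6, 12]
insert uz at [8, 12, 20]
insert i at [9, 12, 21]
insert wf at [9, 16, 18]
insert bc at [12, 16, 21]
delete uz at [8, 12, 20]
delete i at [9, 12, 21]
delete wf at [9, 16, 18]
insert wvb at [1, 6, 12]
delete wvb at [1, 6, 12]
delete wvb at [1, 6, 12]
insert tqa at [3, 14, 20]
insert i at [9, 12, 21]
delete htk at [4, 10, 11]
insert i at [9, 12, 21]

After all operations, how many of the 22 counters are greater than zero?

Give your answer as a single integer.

Step 1: insert g at [8, 10, 12] -> counters=[0,0,0,0,0,0,0,0,1,0,1,0,1,0,0,0,0,0,0,0,0,0]
Step 2: insert tqa at [3, 14, 20] -> counters=[0,0,0,1,0,0,0,0,1,0,1,0,1,0,1,0,0,0,0,0,1,0]
Step 3: insert htk at [4, 10, 11] -> counters=[0,0,0,1,1,0,0,0,1,0,2,1,1,0,1,0,0,0,0,0,1,0]
Step 4: insert wvb at [1, 6, 12] -> counters=[0,1,0,1,1,0,1,0,1,0,2,1,2,0,1,0,0,0,0,0,1,0]
Step 5: insert uz at [8, 12, 20] -> counters=[0,1,0,1,1,0,1,0,2,0,2,1,3,0,1,0,0,0,0,0,2,0]
Step 6: insert i at [9, 12, 21] -> counters=[0,1,0,1,1,0,1,0,2,1,2,1,4,0,1,0,0,0,0,0,2,1]
Step 7: insert wf at [9, 16, 18] -> counters=[0,1,0,1,1,0,1,0,2,2,2,1,4,0,1,0,1,0,1,0,2,1]
Step 8: insert bc at [12, 16, 21] -> counters=[0,1,0,1,1,0,1,0,2,2,2,1,5,0,1,0,2,0,1,0,2,2]
Step 9: delete uz at [8, 12, 20] -> counters=[0,1,0,1,1,0,1,0,1,2,2,1,4,0,1,0,2,0,1,0,1,2]
Step 10: delete i at [9, 12, 21] -> counters=[0,1,0,1,1,0,1,0,1,1,2,1,3,0,1,0,2,0,1,0,1,1]
Step 11: delete wf at [9, 16, 18] -> counters=[0,1,0,1,1,0,1,0,1,0,2,1,3,0,1,0,1,0,0,0,1,1]
Step 12: insert wvb at [1, 6, 12] -> counters=[0,2,0,1,1,0,2,0,1,0,2,1,4,0,1,0,1,0,0,0,1,1]
Step 13: delete wvb at [1, 6, 12] -> counters=[0,1,0,1,1,0,1,0,1,0,2,1,3,0,1,0,1,0,0,0,1,1]
Step 14: delete wvb at [1, 6, 12] -> counters=[0,0,0,1,1,0,0,0,1,0,2,1,2,0,1,0,1,0,0,0,1,1]
Step 15: insert tqa at [3, 14, 20] -> counters=[0,0,0,2,1,0,0,0,1,0,2,1,2,0,2,0,1,0,0,0,2,1]
Step 16: insert i at [9, 12, 21] -> counters=[0,0,0,2,1,0,0,0,1,1,2,1,3,0,2,0,1,0,0,0,2,2]
Step 17: delete htk at [4, 10, 11] -> counters=[0,0,0,2,0,0,0,0,1,1,1,0,3,0,2,0,1,0,0,0,2,2]
Step 18: insert i at [9, 12, 21] -> counters=[0,0,0,2,0,0,0,0,1,2,1,0,4,0,2,0,1,0,0,0,2,3]
Final counters=[0,0,0,2,0,0,0,0,1,2,1,0,4,0,2,0,1,0,0,0,2,3] -> 9 nonzero

Answer: 9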